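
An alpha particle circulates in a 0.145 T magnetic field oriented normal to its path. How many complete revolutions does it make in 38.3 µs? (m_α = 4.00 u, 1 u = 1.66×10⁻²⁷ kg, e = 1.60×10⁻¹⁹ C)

N = 42

T = 2πm/(qB) = 2π(6.64×10^-27) / [(2×1.60×10^-19)(0.145)] = 8.9915×10^-7 s.
N = t/T = 3.83×10^-5 / 8.9915×10^-7 ≈ 42.60, so 42 complete revolutions.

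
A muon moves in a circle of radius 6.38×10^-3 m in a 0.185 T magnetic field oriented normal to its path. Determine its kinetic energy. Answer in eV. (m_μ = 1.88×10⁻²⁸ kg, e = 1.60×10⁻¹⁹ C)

v = qBr/m = (1×1.60×10^-19)(0.185)(6.38×10^-3) / (1.88×10^-28) = 1.00×10^6 m/s.
K = ½mv² = 0.5·(1.88×10^-28)·(1.00×10^6)² = 9.48×10^-17 J = 593 eV.

K ≈ 593 eV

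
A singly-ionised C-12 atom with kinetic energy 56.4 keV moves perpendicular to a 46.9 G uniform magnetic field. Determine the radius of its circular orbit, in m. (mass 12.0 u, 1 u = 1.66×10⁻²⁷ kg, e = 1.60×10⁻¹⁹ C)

Convert the energy: K = 56.4 keV = 9.02×10^-15 J.
v = √(2K/m) = √(2·9.02×10^-15/1.99×10^-26) = 9.52×10^5 m/s.
r = mv/(qB) = (1.99×10^-26)(9.52×10^5) / [(1×1.60×10^-19)(4.69×10^-3)] = 25.3 m.

r ≈ 25.3 m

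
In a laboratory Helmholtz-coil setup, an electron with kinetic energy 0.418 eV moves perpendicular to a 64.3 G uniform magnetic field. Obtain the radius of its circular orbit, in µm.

r ≈ 339 µm

Convert the energy: K = 0.418 eV = 6.69×10^-20 J.
v = √(2K/m) = √(2·6.69×10^-20/9.11×10^-31) = 3.83×10^5 m/s.
r = mv/(qB) = (9.11×10^-31)(3.83×10^5) / [(1×1.60×10^-19)(6.43×10^-3)] = 3.39×10^-4 m.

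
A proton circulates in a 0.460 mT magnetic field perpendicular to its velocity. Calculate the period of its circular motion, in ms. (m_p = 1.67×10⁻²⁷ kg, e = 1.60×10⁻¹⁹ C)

T ≈ 0.143 ms

The cyclotron period is independent of speed: T = 2πm/(qB).
T = 2π(1.67×10^-27) / [(1×1.60×10^-19)(4.60×10^-4)] = 1.43×10^-4 s.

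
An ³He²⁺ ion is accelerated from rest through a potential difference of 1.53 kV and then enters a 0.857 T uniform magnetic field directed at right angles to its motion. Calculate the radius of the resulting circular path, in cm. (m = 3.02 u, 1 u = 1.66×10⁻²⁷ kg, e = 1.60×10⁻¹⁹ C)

The kinetic energy gained is K = qV = (2×1.60×10^-19)(1530) = 4.90×10^-16 J.
v = √(2K/m) = 4.42×10^5 m/s.
r = mv/(qB) = (5.01×10^-27)(4.42×10^5) / [(2×1.60×10^-19)(0.857)] = 8.08×10^-3 m.

r ≈ 0.808 cm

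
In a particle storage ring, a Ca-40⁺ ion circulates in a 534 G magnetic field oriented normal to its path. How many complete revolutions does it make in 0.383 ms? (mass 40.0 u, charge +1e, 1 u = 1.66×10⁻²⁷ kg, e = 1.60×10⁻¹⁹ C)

T = 2πm/(qB) = 2π(6.64×10^-26) / [(1×1.60×10^-19)(0.0534)] = 4.8830×10^-5 s.
N = t/T = 3.83×10^-4 / 4.8830×10^-5 ≈ 7.84, so 7 complete revolutions.

N = 7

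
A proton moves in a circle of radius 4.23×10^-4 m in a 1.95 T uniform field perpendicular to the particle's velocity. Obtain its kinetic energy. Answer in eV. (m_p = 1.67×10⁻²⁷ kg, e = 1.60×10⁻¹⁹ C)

v = qBr/m = (1×1.60×10^-19)(1.95)(4.23×10^-4) / (1.67×10^-27) = 7.90×10^4 m/s.
K = ½mv² = 0.5·(1.67×10^-27)·(7.90×10^4)² = 5.21×10^-18 J = 32.6 eV.

K ≈ 32.6 eV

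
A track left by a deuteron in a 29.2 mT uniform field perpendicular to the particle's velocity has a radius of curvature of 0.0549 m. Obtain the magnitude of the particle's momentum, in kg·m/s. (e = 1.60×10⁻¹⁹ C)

Since qvB = mv²/r, the momentum p = mv = qBr.
p = (1×1.60×10^-19)(0.0292)(0.0549) = 2.56×10^-22 kg·m/s.

p ≈ 2.56×10^-22 kg·m/s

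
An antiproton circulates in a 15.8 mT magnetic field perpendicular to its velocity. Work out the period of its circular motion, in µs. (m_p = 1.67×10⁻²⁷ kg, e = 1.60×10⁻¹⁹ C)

T ≈ 4.15 µs

The cyclotron period is independent of speed: T = 2πm/(qB).
T = 2π(1.67×10^-27) / [(1×1.60×10^-19)(0.0158)] = 4.15×10^-6 s.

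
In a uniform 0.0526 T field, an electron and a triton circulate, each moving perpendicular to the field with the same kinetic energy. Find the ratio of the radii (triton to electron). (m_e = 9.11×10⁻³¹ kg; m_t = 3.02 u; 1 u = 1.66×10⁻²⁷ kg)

r = √(2mK)/(qB) ⇒ at equal K, r ∝ √m/q.
r_{triton}/r_{electron} = 74.2.

ratio ≈ 74.2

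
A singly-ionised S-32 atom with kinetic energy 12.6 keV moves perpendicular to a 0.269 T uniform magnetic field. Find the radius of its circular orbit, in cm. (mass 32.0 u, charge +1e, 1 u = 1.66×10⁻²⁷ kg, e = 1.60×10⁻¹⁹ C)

r ≈ 34.0 cm

Convert the energy: K = 12.6 keV = 2.02×10^-15 J.
v = √(2K/m) = √(2·2.02×10^-15/5.31×10^-26) = 2.76×10^5 m/s.
r = mv/(qB) = (5.31×10^-26)(2.76×10^5) / [(1×1.60×10^-19)(0.269)] = 0.340 m.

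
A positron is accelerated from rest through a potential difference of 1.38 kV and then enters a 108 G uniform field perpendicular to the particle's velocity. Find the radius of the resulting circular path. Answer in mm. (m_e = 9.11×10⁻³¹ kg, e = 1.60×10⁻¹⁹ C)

The kinetic energy gained is K = qV = (1×1.60×10^-19)(1380) = 2.21×10^-16 J.
v = √(2K/m) = 2.20×10^7 m/s.
r = mv/(qB) = (9.11×10^-31)(2.20×10^7) / [(1×1.60×10^-19)(0.0108)] = 0.0116 m.

r ≈ 11.6 mm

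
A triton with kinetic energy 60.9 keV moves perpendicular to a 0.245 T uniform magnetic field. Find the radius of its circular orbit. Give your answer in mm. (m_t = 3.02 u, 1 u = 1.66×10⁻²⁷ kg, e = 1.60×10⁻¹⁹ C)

r ≈ 252 mm

Convert the energy: K = 60.9 keV = 9.74×10^-15 J.
v = √(2K/m) = √(2·9.74×10^-15/5.01×10^-27) = 1.97×10^6 m/s.
r = mv/(qB) = (5.01×10^-27)(1.97×10^6) / [(1×1.60×10^-19)(0.245)] = 0.252 m.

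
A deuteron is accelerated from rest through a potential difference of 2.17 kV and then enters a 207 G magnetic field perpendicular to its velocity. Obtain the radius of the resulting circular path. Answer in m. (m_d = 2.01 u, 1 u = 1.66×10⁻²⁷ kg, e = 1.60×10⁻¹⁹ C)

r ≈ 0.460 m

The kinetic energy gained is K = qV = (1×1.60×10^-19)(2170) = 3.47×10^-16 J.
v = √(2K/m) = 4.56×10^5 m/s.
r = mv/(qB) = (3.34×10^-27)(4.56×10^5) / [(1×1.60×10^-19)(0.0207)] = 0.460 m.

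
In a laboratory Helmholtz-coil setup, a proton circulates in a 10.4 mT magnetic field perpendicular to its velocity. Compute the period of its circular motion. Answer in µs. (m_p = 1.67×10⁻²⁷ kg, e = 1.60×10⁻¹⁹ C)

The cyclotron period is independent of speed: T = 2πm/(qB).
T = 2π(1.67×10^-27) / [(1×1.60×10^-19)(0.0104)] = 6.31×10^-6 s.

T ≈ 6.31 µs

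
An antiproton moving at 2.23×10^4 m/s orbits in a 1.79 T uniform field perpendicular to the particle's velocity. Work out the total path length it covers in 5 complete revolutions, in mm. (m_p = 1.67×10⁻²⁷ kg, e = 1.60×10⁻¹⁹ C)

r = mv/(qB) = 1.30×10^-4 m, so one revolution covers 2πr = 8.17×10^-4 m.
In 5 revolutions: L = 5·2πr = 4.09×10^-3 m.

L ≈ 4.09 mm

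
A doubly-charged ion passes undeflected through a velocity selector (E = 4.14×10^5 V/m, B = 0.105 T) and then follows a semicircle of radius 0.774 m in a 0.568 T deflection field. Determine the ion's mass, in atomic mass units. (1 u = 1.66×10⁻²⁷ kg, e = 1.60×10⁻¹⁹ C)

m ≈ 21.5 u

v = E/B₁ = 3.94×10^6 m/s.
From r = mv/(qB₂), m = qB₂r/v = (2×1.60×10^-19)(0.568)(0.774) / (3.94×10^6) = 3.57×10^-26 kg.
In atomic mass units: m = 3.57×10^-26 / 1.66×10^-27 = 21.5 u.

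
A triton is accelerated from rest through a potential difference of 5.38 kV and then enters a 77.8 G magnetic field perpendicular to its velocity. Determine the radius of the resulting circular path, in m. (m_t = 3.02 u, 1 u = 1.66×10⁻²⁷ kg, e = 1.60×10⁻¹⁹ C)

The kinetic energy gained is K = qV = (1×1.60×10^-19)(5380) = 8.61×10^-16 J.
v = √(2K/m) = 5.86×10^5 m/s.
r = mv/(qB) = (5.01×10^-27)(5.86×10^5) / [(1×1.60×10^-19)(7.78×10^-3)] = 2.36 m.

r ≈ 2.36 m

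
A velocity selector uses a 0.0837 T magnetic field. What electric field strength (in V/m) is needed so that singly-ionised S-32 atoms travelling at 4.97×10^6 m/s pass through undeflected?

qE = qvB ⇒ E = vB = (4.97×10^6)(0.0837) = 4.16×10^5 V/m.

E ≈ 4.16×10^5 V/m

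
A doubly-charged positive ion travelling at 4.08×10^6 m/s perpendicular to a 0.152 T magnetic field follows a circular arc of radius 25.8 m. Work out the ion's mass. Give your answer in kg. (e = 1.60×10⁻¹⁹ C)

qvB = mv²/r ⇒ m = qBr/v.
m = (2×1.60×10^-19)(0.152)(25.8) / (4.08×10^6) = 3.08×10^-25 kg.

m ≈ 3.08×10^-25 kg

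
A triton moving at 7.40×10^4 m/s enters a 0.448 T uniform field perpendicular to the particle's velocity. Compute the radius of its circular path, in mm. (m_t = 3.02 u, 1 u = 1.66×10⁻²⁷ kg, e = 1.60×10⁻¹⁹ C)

r ≈ 5.18 mm

The magnetic force provides the centripetal force: qvB = mv²/r, so r = mv/(qB).
r = (5.01×10^-27 kg)(7.40×10^4 m/s) / [(1×1.60×10^-19 C)(0.448 T)] = 5.18×10^-3 m.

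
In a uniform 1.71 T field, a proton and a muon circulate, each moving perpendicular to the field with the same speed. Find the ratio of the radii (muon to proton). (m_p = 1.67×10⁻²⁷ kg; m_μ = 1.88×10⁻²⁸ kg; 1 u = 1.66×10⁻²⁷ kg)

ratio ≈ 0.113

r = mv/(qB) ⇒ at equal v, r ∝ m/q.
r_{muon}/r_{proton} = 0.113.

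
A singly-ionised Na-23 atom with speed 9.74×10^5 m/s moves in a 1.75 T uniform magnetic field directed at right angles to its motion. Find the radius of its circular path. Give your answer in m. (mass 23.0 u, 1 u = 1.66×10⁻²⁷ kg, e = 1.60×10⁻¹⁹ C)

r ≈ 0.133 m

The magnetic force provides the centripetal force: qvB = mv²/r, so r = mv/(qB).
r = (3.82×10^-26 kg)(9.74×10^5 m/s) / [(1×1.60×10^-19 C)(1.75 T)] = 0.133 m.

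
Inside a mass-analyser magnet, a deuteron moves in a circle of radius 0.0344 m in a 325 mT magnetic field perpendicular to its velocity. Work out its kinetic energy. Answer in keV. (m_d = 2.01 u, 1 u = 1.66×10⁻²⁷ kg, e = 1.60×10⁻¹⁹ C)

K ≈ 3.00 keV

v = qBr/m = (1×1.60×10^-19)(0.325)(0.0344) / (3.34×10^-27) = 5.36×10^5 m/s.
K = ½mv² = 0.5·(3.34×10^-27)·(5.36×10^5)² = 4.80×10^-16 J = 3.00 keV.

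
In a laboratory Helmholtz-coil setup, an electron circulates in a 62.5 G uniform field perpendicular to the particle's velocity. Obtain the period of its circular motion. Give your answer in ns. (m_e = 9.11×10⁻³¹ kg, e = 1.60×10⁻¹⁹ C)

T ≈ 5.72 ns

The cyclotron period is independent of speed: T = 2πm/(qB).
T = 2π(9.11×10^-31) / [(1×1.60×10^-19)(6.25×10^-3)] = 5.72×10^-9 s.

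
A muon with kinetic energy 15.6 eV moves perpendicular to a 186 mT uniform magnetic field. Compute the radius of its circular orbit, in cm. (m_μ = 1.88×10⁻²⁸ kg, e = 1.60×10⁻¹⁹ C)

r ≈ 0.103 cm

Convert the energy: K = 15.6 eV = 2.50×10^-18 J.
v = √(2K/m) = √(2·2.50×10^-18/1.88×10^-28) = 1.63×10^5 m/s.
r = mv/(qB) = (1.88×10^-28)(1.63×10^5) / [(1×1.60×10^-19)(0.186)] = 1.03×10^-3 m.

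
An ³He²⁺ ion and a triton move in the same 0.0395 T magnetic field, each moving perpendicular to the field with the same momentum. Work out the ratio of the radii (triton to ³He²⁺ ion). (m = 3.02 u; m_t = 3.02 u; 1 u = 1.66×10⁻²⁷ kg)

ratio ≈ 2.00

r = p/(qB) ⇒ at equal p, r ∝ 1/q.
r_{triton}/r_{³He²⁺ ion} = 2.00.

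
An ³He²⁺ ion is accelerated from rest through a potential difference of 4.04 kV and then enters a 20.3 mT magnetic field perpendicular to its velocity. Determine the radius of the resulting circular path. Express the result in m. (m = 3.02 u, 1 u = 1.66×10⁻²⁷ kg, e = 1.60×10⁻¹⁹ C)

The kinetic energy gained is K = qV = (2×1.60×10^-19)(4040) = 1.29×10^-15 J.
v = √(2K/m) = 7.18×10^5 m/s.
r = mv/(qB) = (5.01×10^-27)(7.18×10^5) / [(2×1.60×10^-19)(0.0203)] = 0.554 m.

r ≈ 0.554 m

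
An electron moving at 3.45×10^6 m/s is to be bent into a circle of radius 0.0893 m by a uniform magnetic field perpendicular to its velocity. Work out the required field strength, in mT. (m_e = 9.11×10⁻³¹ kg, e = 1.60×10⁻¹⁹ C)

qvB = mv²/r gives B = mv/(qr).
B = (9.11×10^-31)(3.45×10^6) / [(1×1.60×10^-19)(0.0893)] = 2.20×10^-4 T.

B ≈ 0.220 mT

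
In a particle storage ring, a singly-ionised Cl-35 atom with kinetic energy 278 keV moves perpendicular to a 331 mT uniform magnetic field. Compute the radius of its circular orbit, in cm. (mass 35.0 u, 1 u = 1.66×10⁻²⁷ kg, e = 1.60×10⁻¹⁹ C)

Convert the energy: K = 278 keV = 4.45×10^-14 J.
v = √(2K/m) = √(2·4.45×10^-14/5.81×10^-26) = 1.24×10^6 m/s.
r = mv/(qB) = (5.81×10^-26)(1.24×10^6) / [(1×1.60×10^-19)(0.331)] = 1.36 m.

r ≈ 136 cm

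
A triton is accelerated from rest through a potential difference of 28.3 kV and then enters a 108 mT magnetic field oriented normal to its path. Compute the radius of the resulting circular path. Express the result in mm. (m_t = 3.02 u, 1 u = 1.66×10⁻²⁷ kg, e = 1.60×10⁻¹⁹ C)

The kinetic energy gained is K = qV = (1×1.60×10^-19)(2.83×10^4) = 4.53×10^-15 J.
v = √(2K/m) = 1.34×10^6 m/s.
r = mv/(qB) = (5.01×10^-27)(1.34×10^6) / [(1×1.60×10^-19)(0.108)] = 0.390 m.

r ≈ 390 mm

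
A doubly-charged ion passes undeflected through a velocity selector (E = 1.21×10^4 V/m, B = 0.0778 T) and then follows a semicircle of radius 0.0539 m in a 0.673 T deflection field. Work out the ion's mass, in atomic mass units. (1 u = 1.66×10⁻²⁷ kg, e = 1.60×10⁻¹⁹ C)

m ≈ 45.0 u

v = E/B₁ = 1.56×10^5 m/s.
From r = mv/(qB₂), m = qB₂r/v = (2×1.60×10^-19)(0.673)(0.0539) / (1.56×10^5) = 7.46×10^-26 kg.
In atomic mass units: m = 7.46×10^-26 / 1.66×10^-27 = 45.0 u.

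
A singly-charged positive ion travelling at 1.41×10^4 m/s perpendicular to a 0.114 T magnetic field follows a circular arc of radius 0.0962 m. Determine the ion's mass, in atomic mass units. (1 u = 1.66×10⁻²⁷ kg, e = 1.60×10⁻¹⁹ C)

qvB = mv²/r ⇒ m = qBr/v.
m = (1×1.60×10^-19)(0.114)(0.0962) / (1.41×10^4) = 1.24×10^-25 kg = 75.0 u.

m ≈ 75.0 u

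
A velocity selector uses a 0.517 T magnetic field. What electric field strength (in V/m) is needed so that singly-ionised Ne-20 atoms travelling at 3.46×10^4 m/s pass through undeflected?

qE = qvB ⇒ E = vB = (3.46×10^4)(0.517) = 1.79×10^4 V/m.

E ≈ 1.79×10^4 V/m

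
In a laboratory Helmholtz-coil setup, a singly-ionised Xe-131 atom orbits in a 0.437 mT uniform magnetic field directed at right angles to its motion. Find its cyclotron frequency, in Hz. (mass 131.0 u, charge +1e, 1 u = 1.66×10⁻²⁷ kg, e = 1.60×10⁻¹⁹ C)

f ≈ 51.2 Hz

f = qB/(2πm) = (1×1.60×10^-19)(4.37×10^-4) / [2π(2.17×10^-25)] = 51.2 Hz.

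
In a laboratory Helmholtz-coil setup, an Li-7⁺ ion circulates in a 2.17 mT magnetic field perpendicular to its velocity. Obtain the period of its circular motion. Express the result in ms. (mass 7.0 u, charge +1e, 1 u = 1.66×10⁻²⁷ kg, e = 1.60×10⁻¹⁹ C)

The cyclotron period is independent of speed: T = 2πm/(qB).
T = 2π(1.16×10^-26) / [(1×1.60×10^-19)(2.17×10^-3)] = 2.10×10^-4 s.

T ≈ 0.210 ms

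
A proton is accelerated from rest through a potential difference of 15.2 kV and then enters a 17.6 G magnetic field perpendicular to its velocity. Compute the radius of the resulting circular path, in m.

The kinetic energy gained is K = qV = (1×1.60×10^-19)(1.52×10^4) = 2.43×10^-15 J.
v = √(2K/m) = 1.71×10^6 m/s.
r = mv/(qB) = (1.67×10^-27)(1.71×10^6) / [(1×1.60×10^-19)(1.76×10^-3)] = 10.1 m.

r ≈ 10.1 m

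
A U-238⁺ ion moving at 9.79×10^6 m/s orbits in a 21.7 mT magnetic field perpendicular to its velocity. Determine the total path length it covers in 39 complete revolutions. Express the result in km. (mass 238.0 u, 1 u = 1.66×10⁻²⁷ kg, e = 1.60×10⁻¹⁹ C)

L ≈ 273 km

r = mv/(qB) = 1110 m, so one revolution covers 2πr = 7000 m.
In 39 revolutions: L = 39·2πr = 2.73×10^5 m.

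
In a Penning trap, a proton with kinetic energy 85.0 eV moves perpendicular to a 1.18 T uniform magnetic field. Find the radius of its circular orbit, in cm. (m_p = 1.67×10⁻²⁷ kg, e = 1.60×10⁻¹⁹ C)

Convert the energy: K = 85.0 eV = 1.36×10^-17 J.
v = √(2K/m) = √(2·1.36×10^-17/1.67×10^-27) = 1.28×10^5 m/s.
r = mv/(qB) = (1.67×10^-27)(1.28×10^5) / [(1×1.60×10^-19)(1.18)] = 1.13×10^-3 m.

r ≈ 0.113 cm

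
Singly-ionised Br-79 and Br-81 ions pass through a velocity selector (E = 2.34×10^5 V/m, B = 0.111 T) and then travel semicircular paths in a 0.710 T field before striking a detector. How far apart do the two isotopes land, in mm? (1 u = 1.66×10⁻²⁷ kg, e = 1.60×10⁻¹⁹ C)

Δd ≈ 123 mm

Both emerge at v = E/B₁ = 2.11×10^6 m/s.
r = mv/(qB₂), so r₁ = 2.4336 m and r₂ = 2.4952 m, giving Δr = 0.0616 m.
After a semicircle each ion lands a diameter 2r from the entry slit, so the separation is 2Δr = 0.123 m.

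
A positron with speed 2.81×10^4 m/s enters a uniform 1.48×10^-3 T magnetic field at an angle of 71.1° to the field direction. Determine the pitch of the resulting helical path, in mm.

pitch ≈ 0.220 mm

The velocity component along B is v∥ = v cos71.1° = 9100 m/s.
The cyclotron period T = 2πm/(qB) = 2.42×10^-8 s is set by m, q, B alone.
Pitch = v∥·T = (9100)(2.42×10^-8) = 2.20×10^-4 m.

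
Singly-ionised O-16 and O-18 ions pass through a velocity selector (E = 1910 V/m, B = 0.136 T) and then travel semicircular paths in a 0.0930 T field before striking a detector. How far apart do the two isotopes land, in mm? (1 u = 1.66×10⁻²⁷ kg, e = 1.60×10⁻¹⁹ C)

Both emerge at v = E/B₁ = 1.40×10^4 m/s.
r = mv/(qB₂), so r₁ = 0.02507 m and r₂ = 0.02820 m, giving Δr = 3.13×10^-3 m.
After a semicircle each ion lands a diameter 2r from the entry slit, so the separation is 2Δr = 6.27×10^-3 m.

Δd ≈ 6.27 mm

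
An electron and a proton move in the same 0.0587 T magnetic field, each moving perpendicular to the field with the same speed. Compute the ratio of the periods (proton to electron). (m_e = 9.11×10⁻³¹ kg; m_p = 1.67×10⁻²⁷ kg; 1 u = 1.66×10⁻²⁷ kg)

T = 2πm/(qB) is independent of speed, so T₂/T₁ = (m₂/q₂)/(m₁/q₁).
T_{proton}/T_{electron} = (1.67×10^-27/1e) / (9.11×10^-31/1e) = 1830.

ratio ≈ 1830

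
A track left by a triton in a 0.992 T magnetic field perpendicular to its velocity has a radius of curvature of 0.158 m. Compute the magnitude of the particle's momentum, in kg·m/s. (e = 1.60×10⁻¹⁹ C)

Since qvB = mv²/r, the momentum p = mv = qBr.
p = (1×1.60×10^-19)(0.992)(0.158) = 2.51×10^-20 kg·m/s.

p ≈ 2.51×10^-20 kg·m/s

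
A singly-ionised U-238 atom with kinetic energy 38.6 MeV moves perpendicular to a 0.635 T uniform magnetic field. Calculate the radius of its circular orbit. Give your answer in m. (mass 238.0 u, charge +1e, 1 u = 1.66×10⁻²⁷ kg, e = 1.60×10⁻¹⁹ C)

Convert the energy: K = 38.6 MeV = 6.18×10^-12 J.
v = √(2K/m) = √(2·6.18×10^-12/3.95×10^-25) = 5.59×10^6 m/s.
r = mv/(qB) = (3.95×10^-25)(5.59×10^6) / [(1×1.60×10^-19)(0.635)] = 21.7 m.

r ≈ 21.7 m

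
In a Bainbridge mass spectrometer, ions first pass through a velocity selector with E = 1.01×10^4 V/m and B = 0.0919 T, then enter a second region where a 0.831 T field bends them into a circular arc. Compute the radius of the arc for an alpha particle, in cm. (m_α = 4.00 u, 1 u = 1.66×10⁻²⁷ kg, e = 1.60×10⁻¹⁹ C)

The selector passes v = E/B = 1.01×10^4/0.0919 = 1.10×10^5 m/s.
In the deflection region, r = mv/(qB₂) = (6.64×10^-27)(1.10×10^5) / [(2×1.60×10^-19)(0.831)] = 2.74×10^-3 m.

r ≈ 0.274 cm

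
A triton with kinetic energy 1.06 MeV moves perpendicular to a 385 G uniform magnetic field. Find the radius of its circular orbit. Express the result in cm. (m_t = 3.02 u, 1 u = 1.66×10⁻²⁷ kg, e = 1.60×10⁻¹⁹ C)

r ≈ 669 cm

Convert the energy: K = 1.06 MeV = 1.70×10^-13 J.
v = √(2K/m) = √(2·1.70×10^-13/5.01×10^-27) = 8.23×10^6 m/s.
r = mv/(qB) = (5.01×10^-27)(8.23×10^6) / [(1×1.60×10^-19)(0.0385)] = 6.69 m.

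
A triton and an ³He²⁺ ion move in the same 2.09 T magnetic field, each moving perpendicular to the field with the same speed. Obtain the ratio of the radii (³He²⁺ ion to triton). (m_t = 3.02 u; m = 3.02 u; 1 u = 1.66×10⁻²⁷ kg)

r = mv/(qB) ⇒ at equal v, r ∝ m/q.
r_{³He²⁺ ion}/r_{triton} = 0.500.

ratio ≈ 0.500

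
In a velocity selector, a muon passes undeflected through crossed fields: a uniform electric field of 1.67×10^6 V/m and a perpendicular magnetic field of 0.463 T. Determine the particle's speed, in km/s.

For zero net force, qE = qvB, so v = E/B.
v = (1.67×10^6) / (0.463) = 3.61×10^6 m/s.

v ≈ 3610 km/s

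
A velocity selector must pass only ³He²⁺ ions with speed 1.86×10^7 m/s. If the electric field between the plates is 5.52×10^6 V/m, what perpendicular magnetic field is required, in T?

B ≈ 0.297 T

qE = qvB ⇒ B = E/v = (5.52×10^6) / (1.86×10^7) = 0.297 T.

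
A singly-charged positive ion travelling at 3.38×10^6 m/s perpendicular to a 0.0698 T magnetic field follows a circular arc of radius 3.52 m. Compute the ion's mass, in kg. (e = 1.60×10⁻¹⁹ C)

qvB = mv²/r ⇒ m = qBr/v.
m = (1×1.60×10^-19)(0.0698)(3.52) / (3.38×10^6) = 1.16×10^-26 kg.

m ≈ 1.16×10^-26 kg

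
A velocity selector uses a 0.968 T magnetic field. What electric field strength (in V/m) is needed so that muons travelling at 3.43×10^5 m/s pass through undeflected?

qE = qvB ⇒ E = vB = (3.43×10^5)(0.968) = 3.32×10^5 V/m.

E ≈ 3.32×10^5 V/m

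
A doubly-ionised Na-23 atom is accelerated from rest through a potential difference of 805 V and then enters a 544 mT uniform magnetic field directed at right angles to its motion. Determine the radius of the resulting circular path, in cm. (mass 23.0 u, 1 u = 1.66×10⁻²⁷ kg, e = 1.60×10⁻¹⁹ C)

The kinetic energy gained is K = qV = (2×1.60×10^-19)(805) = 2.58×10^-16 J.
v = √(2K/m) = 1.16×10^5 m/s.
r = mv/(qB) = (3.82×10^-26)(1.16×10^5) / [(2×1.60×10^-19)(0.544)] = 0.0255 m.

r ≈ 2.55 cm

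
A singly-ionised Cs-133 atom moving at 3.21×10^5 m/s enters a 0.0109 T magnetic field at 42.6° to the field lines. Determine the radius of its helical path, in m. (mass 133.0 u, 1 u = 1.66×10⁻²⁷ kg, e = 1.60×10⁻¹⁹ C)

Only the perpendicular component v⊥ = v sin42.6° = 2.17×10^5 m/s is bent by the field.
r = m v⊥ /(qB) = (2.21×10^-25)(2.17×10^5) / [(1×1.60×10^-19)(0.0109)] = 27.5 m.

r ≈ 27.5 m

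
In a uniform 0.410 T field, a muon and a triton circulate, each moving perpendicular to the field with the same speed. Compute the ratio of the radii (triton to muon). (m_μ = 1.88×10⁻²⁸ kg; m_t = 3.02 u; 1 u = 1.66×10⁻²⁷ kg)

ratio ≈ 26.7

r = mv/(qB) ⇒ at equal v, r ∝ m/q.
r_{triton}/r_{muon} = 26.7.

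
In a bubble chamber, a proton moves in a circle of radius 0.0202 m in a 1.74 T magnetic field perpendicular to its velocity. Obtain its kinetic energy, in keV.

K ≈ 59.2 keV

v = qBr/m = (1×1.60×10^-19)(1.74)(0.0202) / (1.67×10^-27) = 3.37×10^6 m/s.
K = ½mv² = 0.5·(1.67×10^-27)·(3.37×10^6)² = 9.47×10^-15 J = 59.2 keV.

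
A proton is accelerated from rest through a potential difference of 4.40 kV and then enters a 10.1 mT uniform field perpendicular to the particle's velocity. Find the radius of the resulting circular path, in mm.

r ≈ 949 mm

The kinetic energy gained is K = qV = (1×1.60×10^-19)(4400) = 7.04×10^-16 J.
v = √(2K/m) = 9.18×10^5 m/s.
r = mv/(qB) = (1.67×10^-27)(9.18×10^5) / [(1×1.60×10^-19)(0.0101)] = 0.949 m.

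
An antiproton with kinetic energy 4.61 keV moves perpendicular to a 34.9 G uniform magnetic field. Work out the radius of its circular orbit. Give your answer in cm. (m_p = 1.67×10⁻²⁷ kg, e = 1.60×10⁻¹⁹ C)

r ≈ 281 cm

Convert the energy: K = 4.61 keV = 7.38×10^-16 J.
v = √(2K/m) = √(2·7.38×10^-16/1.67×10^-27) = 9.40×10^5 m/s.
r = mv/(qB) = (1.67×10^-27)(9.40×10^5) / [(1×1.60×10^-19)(3.49×10^-3)] = 2.81 m.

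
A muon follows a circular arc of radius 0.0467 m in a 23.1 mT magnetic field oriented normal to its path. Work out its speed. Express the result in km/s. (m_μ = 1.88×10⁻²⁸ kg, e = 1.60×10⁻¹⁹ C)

v ≈ 918 km/s

From qvB = mv²/r, v = qBr/m.
v = (1×1.60×10^-19)(0.0231)(0.0467) / (1.88×10^-28) = 9.18×10^5 m/s.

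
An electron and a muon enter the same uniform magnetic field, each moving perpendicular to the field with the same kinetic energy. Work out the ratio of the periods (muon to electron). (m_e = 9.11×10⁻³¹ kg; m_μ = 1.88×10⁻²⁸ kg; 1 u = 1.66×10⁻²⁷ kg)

T = 2πm/(qB) is independent of speed, so T₂/T₁ = (m₂/q₂)/(m₁/q₁).
T_{muon}/T_{electron} = (1.88×10^-28/1e) / (9.11×10^-31/1e) = 206.

ratio ≈ 206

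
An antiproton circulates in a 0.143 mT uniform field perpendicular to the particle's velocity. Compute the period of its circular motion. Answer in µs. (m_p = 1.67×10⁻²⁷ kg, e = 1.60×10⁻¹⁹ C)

T ≈ 459 µs

The cyclotron period is independent of speed: T = 2πm/(qB).
T = 2π(1.67×10^-27) / [(1×1.60×10^-19)(1.43×10^-4)] = 4.59×10^-4 s.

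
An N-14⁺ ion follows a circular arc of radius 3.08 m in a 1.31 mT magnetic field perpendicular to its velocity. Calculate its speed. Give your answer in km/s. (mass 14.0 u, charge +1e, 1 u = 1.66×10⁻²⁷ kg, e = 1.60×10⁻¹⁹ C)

v ≈ 27.8 km/s

From qvB = mv²/r, v = qBr/m.
v = (1×1.60×10^-19)(1.31×10^-3)(3.08) / (2.32×10^-26) = 2.78×10^4 m/s.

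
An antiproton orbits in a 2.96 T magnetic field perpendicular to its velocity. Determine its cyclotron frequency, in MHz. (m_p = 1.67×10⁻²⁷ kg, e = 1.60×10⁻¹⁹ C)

f = qB/(2πm) = (1×1.60×10^-19)(2.96) / [2π(1.67×10^-27)] = 4.51×10^7 Hz.

f ≈ 45.1 MHz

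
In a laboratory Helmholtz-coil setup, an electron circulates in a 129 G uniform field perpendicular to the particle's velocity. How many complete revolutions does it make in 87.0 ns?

T = 2πm/(qB) = 2π(9.11×10^-31) / [(1×1.60×10^-19)(0.0129)] = 2.7732×10^-9 s.
N = t/T = 8.70×10^-8 / 2.7732×10^-9 ≈ 31.37, so 31 complete revolutions.

N = 31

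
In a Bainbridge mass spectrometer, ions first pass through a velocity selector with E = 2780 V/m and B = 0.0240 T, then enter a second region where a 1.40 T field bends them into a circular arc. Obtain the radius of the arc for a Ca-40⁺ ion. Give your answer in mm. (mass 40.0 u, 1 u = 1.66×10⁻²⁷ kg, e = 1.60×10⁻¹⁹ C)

r ≈ 34.3 mm

The selector passes v = E/B = 2780/0.0240 = 1.16×10^5 m/s.
In the deflection region, r = mv/(qB₂) = (6.64×10^-26)(1.16×10^5) / [(1×1.60×10^-19)(1.40)] = 0.0343 m.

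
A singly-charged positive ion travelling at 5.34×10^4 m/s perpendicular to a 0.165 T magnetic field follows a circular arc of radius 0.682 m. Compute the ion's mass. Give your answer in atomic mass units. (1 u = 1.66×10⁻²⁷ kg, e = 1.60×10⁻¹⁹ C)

m ≈ 203 u

qvB = mv²/r ⇒ m = qBr/v.
m = (1×1.60×10^-19)(0.165)(0.682) / (5.34×10^4) = 3.37×10^-25 kg = 203 u.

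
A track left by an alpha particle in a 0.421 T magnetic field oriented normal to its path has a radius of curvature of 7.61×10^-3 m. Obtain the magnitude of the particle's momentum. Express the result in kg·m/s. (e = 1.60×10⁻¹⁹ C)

p ≈ 1.03×10^-21 kg·m/s

Since qvB = mv²/r, the momentum p = mv = qBr.
p = (2×1.60×10^-19)(0.421)(7.61×10^-3) = 1.03×10^-21 kg·m/s.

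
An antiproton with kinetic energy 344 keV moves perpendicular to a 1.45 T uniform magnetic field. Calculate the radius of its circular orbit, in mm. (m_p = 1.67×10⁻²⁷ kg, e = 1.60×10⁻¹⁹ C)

Convert the energy: K = 344 keV = 5.50×10^-14 J.
v = √(2K/m) = √(2·5.50×10^-14/1.67×10^-27) = 8.12×10^6 m/s.
r = mv/(qB) = (1.67×10^-27)(8.12×10^6) / [(1×1.60×10^-19)(1.45)] = 0.0584 m.

r ≈ 58.4 mm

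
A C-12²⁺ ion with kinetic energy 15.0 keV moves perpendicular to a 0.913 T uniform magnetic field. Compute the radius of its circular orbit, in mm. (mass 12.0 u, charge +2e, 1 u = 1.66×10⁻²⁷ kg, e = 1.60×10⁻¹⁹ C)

Convert the energy: K = 15.0 keV = 2.40×10^-15 J.
v = √(2K/m) = √(2·2.40×10^-15/1.99×10^-26) = 4.91×10^5 m/s.
r = mv/(qB) = (1.99×10^-26)(4.91×10^5) / [(2×1.60×10^-19)(0.913)] = 0.0335 m.

r ≈ 33.5 mm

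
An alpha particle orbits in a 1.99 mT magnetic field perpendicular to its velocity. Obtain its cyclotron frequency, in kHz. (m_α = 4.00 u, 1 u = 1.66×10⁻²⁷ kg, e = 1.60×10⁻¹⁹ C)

f = qB/(2πm) = (2×1.60×10^-19)(1.99×10^-3) / [2π(6.64×10^-27)] = 1.53×10^4 Hz.

f ≈ 15.3 kHz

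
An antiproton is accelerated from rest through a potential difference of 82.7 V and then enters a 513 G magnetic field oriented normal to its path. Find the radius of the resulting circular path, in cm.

The kinetic energy gained is K = qV = (1×1.60×10^-19)(82.7) = 1.32×10^-17 J.
v = √(2K/m) = 1.26×10^5 m/s.
r = mv/(qB) = (1.67×10^-27)(1.26×10^5) / [(1×1.60×10^-19)(0.0513)] = 0.0256 m.

r ≈ 2.56 cm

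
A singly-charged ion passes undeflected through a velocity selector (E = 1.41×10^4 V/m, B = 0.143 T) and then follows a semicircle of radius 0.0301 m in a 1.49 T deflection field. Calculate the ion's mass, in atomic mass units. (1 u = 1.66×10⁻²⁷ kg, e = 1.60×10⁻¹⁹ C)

m ≈ 43.8 u

v = E/B₁ = 9.86×10^4 m/s.
From r = mv/(qB₂), m = qB₂r/v = (1×1.60×10^-19)(1.49)(0.0301) / (9.86×10^4) = 7.28×10^-26 kg.
In atomic mass units: m = 7.28×10^-26 / 1.66×10^-27 = 43.8 u.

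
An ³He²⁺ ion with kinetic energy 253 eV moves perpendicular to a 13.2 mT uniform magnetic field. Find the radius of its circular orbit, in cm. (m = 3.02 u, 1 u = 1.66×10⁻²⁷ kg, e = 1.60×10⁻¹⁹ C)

Convert the energy: K = 253 eV = 4.05×10^-17 J.
v = √(2K/m) = √(2·4.05×10^-17/5.01×10^-27) = 1.27×10^5 m/s.
r = mv/(qB) = (5.01×10^-27)(1.27×10^5) / [(2×1.60×10^-19)(0.0132)] = 0.151 m.

r ≈ 15.1 cm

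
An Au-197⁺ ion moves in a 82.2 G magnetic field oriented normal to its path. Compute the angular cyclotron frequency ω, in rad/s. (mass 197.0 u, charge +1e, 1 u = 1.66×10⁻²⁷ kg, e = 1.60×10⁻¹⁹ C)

ω ≈ 4020 rad/s

ω = qB/m = (1×1.60×10^-19)(8.22×10^-3) / (3.27×10^-25) = 4020 rad/s.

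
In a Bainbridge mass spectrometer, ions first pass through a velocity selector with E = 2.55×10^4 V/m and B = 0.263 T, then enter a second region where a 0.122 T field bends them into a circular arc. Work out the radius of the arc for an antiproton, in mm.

r ≈ 8.30 mm

The selector passes v = E/B = 2.55×10^4/0.263 = 9.70×10^4 m/s.
In the deflection region, r = mv/(qB₂) = (1.67×10^-27)(9.70×10^4) / [(1×1.60×10^-19)(0.122)] = 8.30×10^-3 m.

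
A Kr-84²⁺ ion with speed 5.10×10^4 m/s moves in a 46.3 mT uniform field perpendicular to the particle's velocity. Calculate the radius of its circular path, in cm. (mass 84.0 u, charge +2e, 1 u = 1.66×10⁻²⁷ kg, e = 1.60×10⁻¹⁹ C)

The magnetic force provides the centripetal force: qvB = mv²/r, so r = mv/(qB).
r = (1.39×10^-25 kg)(5.10×10^4 m/s) / [(2×1.60×10^-19 C)(0.0463 T)] = 0.480 m.

r ≈ 48.0 cm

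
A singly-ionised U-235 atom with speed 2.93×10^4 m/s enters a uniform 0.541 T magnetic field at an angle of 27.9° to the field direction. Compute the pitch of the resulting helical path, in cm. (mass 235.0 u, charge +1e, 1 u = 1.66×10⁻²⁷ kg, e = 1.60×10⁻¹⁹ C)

The velocity component along B is v∥ = v cos27.9° = 2.59×10^4 m/s.
The cyclotron period T = 2πm/(qB) = 2.83×10^-5 s is set by m, q, B alone.
Pitch = v∥·T = (2.59×10^4)(2.83×10^-5) = 0.733 m.

pitch ≈ 73.3 cm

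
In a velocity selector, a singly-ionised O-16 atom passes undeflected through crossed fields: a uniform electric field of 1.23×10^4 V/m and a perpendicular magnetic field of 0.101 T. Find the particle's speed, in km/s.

For zero net force, qE = qvB, so v = E/B.
v = (1.23×10^4) / (0.101) = 1.22×10^5 m/s.

v ≈ 122 km/s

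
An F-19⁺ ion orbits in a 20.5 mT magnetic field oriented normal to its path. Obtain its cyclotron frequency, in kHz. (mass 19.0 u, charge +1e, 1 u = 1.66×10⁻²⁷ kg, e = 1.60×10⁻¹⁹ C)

f = qB/(2πm) = (1×1.60×10^-19)(0.0205) / [2π(3.15×10^-26)] = 1.66×10^4 Hz.

f ≈ 16.6 kHz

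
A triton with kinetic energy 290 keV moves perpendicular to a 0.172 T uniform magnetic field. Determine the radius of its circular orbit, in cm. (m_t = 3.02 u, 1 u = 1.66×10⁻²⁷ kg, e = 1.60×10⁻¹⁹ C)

r ≈ 78.4 cm

Convert the energy: K = 290 keV = 4.64×10^-14 J.
v = √(2K/m) = √(2·4.64×10^-14/5.01×10^-27) = 4.30×10^6 m/s.
r = mv/(qB) = (5.01×10^-27)(4.30×10^6) / [(1×1.60×10^-19)(0.172)] = 0.784 m.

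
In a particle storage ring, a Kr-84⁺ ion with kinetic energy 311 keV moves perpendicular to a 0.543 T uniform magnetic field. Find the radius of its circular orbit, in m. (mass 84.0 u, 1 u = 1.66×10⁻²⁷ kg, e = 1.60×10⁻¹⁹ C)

Convert the energy: K = 311 keV = 4.98×10^-14 J.
v = √(2K/m) = √(2·4.98×10^-14/1.39×10^-25) = 8.45×10^5 m/s.
r = mv/(qB) = (1.39×10^-25)(8.45×10^5) / [(1×1.60×10^-19)(0.543)] = 1.36 m.

r ≈ 1.36 m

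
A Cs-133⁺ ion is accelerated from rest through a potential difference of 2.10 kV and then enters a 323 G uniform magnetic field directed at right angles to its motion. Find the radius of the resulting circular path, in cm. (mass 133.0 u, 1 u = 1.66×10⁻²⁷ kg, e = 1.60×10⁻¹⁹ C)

r ≈ 236 cm

The kinetic energy gained is K = qV = (1×1.60×10^-19)(2100) = 3.36×10^-16 J.
v = √(2K/m) = 5.52×10^4 m/s.
r = mv/(qB) = (2.21×10^-25)(5.52×10^4) / [(1×1.60×10^-19)(0.0323)] = 2.36 m.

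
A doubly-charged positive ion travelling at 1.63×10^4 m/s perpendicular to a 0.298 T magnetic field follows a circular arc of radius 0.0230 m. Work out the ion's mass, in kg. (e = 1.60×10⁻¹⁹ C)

m ≈ 1.35×10^-25 kg

qvB = mv²/r ⇒ m = qBr/v.
m = (2×1.60×10^-19)(0.298)(0.0230) / (1.63×10^4) = 1.35×10^-25 kg.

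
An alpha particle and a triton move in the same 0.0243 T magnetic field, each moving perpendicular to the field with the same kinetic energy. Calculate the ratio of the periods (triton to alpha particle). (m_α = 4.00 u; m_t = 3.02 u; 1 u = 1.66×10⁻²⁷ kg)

T = 2πm/(qB) is independent of speed, so T₂/T₁ = (m₂/q₂)/(m₁/q₁).
T_{triton}/T_{alpha particle} = (5.01×10^-27/1e) / (6.64×10^-27/2e) = 1.51.

ratio ≈ 1.51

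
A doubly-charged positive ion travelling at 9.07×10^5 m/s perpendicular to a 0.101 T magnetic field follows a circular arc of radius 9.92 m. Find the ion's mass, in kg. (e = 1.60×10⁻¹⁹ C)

m ≈ 3.53×10^-25 kg

qvB = mv²/r ⇒ m = qBr/v.
m = (2×1.60×10^-19)(0.101)(9.92) / (9.07×10^5) = 3.53×10^-25 kg.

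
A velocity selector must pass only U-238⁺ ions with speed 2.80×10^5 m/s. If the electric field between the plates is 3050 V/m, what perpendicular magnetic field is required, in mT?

B ≈ 10.9 mT

qE = qvB ⇒ B = E/v = (3050) / (2.80×10^5) = 0.0109 T.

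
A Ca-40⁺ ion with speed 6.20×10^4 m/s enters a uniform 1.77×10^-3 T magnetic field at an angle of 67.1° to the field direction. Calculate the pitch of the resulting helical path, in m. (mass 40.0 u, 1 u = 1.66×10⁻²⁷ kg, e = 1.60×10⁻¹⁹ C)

pitch ≈ 35.5 m

The velocity component along B is v∥ = v cos67.1° = 2.41×10^4 m/s.
The cyclotron period T = 2πm/(qB) = 1.47×10^-3 s is set by m, q, B alone.
Pitch = v∥·T = (2.41×10^4)(1.47×10^-3) = 35.5 m.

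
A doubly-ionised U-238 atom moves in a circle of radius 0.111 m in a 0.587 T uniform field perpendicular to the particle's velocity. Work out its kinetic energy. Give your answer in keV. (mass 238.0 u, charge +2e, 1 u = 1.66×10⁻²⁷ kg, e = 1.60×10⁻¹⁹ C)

K ≈ 3.44 keV

v = qBr/m = (2×1.60×10^-19)(0.587)(0.111) / (3.95×10^-25) = 5.28×10^4 m/s.
K = ½mv² = 0.5·(3.95×10^-25)·(5.28×10^4)² = 5.50×10^-16 J = 3.44 keV.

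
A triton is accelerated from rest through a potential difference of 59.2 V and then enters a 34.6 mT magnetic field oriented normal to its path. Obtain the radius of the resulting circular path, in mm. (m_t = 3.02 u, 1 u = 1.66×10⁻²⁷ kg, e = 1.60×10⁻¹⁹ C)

The kinetic energy gained is K = qV = (1×1.60×10^-19)(59.2) = 9.47×10^-18 J.
v = √(2K/m) = 6.15×10^4 m/s.
r = mv/(qB) = (5.01×10^-27)(6.15×10^4) / [(1×1.60×10^-19)(0.0346)] = 0.0557 m.

r ≈ 55.7 mm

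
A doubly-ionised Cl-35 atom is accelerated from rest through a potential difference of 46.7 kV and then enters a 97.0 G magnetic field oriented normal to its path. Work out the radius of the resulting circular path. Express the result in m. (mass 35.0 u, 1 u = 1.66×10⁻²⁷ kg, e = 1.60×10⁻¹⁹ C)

r ≈ 13.4 m

The kinetic energy gained is K = qV = (2×1.60×10^-19)(4.67×10^4) = 1.49×10^-14 J.
v = √(2K/m) = 7.17×10^5 m/s.
r = mv/(qB) = (5.81×10^-26)(7.17×10^5) / [(2×1.60×10^-19)(9.70×10^-3)] = 13.4 m.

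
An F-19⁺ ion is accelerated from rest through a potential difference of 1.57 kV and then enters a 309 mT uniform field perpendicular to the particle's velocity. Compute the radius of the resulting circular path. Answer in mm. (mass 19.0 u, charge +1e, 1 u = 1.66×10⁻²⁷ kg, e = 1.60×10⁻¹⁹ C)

r ≈ 80.5 mm

The kinetic energy gained is K = qV = (1×1.60×10^-19)(1570) = 2.51×10^-16 J.
v = √(2K/m) = 1.26×10^5 m/s.
r = mv/(qB) = (3.15×10^-26)(1.26×10^5) / [(1×1.60×10^-19)(0.309)] = 0.0805 m.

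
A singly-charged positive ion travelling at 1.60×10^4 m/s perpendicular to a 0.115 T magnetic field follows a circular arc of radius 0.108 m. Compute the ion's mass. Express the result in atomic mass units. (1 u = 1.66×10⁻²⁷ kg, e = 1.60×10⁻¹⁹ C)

qvB = mv²/r ⇒ m = qBr/v.
m = (1×1.60×10^-19)(0.115)(0.108) / (1.60×10^4) = 1.24×10^-25 kg = 74.8 u.

m ≈ 74.8 u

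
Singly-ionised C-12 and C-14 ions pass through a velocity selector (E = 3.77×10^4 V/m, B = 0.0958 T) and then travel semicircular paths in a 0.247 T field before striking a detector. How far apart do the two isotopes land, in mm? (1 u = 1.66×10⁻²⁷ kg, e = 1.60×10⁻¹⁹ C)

Both emerge at v = E/B₁ = 3.94×10^5 m/s.
r = mv/(qB₂), so r₁ = 0.1984 m and r₂ = 0.2314 m, giving Δr = 0.0331 m.
After a semicircle each ion lands a diameter 2r from the entry slit, so the separation is 2Δr = 0.0661 m.

Δd ≈ 66.1 mm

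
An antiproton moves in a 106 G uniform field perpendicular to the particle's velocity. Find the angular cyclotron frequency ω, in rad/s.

ω = qB/m = (1×1.60×10^-19)(0.0106) / (1.67×10^-27) = 1.02×10^6 rad/s.

ω ≈ 1.02×10^6 rad/s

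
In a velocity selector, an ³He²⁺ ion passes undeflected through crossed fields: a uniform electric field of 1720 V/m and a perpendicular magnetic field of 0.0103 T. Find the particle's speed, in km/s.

For zero net force, qE = qvB, so v = E/B.
v = (1720) / (0.0103) = 1.67×10^5 m/s.

v ≈ 167 km/s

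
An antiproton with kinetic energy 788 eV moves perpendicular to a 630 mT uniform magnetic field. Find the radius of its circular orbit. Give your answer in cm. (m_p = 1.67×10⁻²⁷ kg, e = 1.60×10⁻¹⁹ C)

r ≈ 0.644 cm

Convert the energy: K = 788 eV = 1.26×10^-16 J.
v = √(2K/m) = √(2·1.26×10^-16/1.67×10^-27) = 3.89×10^5 m/s.
r = mv/(qB) = (1.67×10^-27)(3.89×10^5) / [(1×1.60×10^-19)(0.630)] = 6.44×10^-3 m.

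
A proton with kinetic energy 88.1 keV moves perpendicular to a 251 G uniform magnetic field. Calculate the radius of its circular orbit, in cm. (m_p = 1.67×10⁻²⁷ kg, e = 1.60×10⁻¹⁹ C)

Convert the energy: K = 88.1 keV = 1.41×10^-14 J.
v = √(2K/m) = √(2·1.41×10^-14/1.67×10^-27) = 4.11×10^6 m/s.
r = mv/(qB) = (1.67×10^-27)(4.11×10^6) / [(1×1.60×10^-19)(0.0251)] = 1.71 m.

r ≈ 171 cm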